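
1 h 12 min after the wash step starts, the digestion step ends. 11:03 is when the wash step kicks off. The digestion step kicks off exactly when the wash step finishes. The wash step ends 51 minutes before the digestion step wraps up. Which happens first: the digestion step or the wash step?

The digestion step ends at 11:03 + 72 min = 12:15.
The wash step ends at 12:15 − 51 min = 11:24.
So the digestion step starts at 11:24.
The digestion step starts at 11:24 and the wash step starts at 11:03, so the wash step is first.

the wash step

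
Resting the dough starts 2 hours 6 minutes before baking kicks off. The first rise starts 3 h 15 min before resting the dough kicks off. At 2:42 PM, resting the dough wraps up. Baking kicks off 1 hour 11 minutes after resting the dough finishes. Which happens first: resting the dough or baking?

resting the dough

Baking starts at 2:42 PM + 71 min = 3:53 PM.
Resting the dough starts at 3:53 PM − 126 min = 1:47 PM.
Resting the dough starts at 1:47 PM and baking starts at 3:53 PM, so resting the dough is first.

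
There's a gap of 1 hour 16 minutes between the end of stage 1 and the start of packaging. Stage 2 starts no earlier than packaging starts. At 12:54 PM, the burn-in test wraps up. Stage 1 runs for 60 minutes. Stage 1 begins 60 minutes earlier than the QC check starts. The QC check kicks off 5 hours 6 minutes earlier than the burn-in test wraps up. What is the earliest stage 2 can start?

9:04 AM

The QC check starts at 12:54 PM − 306 min = 7:48 AM.
Stage 1 starts at 7:48 AM − 60 min = 6:48 AM.
Stage 1 ends at 6:48 AM + 60 min = 7:48 AM.
Packaging starts at 7:48 AM + 76 min = 9:04 AM.
Stage 2 is bounded by packaging, so the earliest it can start is 9:04 AM.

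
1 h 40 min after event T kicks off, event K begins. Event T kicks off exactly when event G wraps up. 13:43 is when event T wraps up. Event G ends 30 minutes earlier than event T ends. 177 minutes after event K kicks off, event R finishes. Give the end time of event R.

17:50

Event G ends at 13:43 − 30 min = 13:13.
So event T starts at 13:13.
Event K starts at 13:13 + 100 min = 14:53.
Event R ends at 14:53 + 177 min = 17:50.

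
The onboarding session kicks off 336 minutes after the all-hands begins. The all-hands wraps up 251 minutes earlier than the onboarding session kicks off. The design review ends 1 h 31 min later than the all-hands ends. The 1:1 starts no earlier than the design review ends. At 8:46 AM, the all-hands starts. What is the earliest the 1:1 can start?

The onboarding session starts at 8:46 AM + 336 min = 2:22 PM.
The all-hands ends at 2:22 PM − 251 min = 10:11 AM.
The design review ends at 10:11 AM + 91 min = 11:42 AM.
The 1:1 is bounded by the design review, so the earliest it can start is 11:42 AM.

11:42 AM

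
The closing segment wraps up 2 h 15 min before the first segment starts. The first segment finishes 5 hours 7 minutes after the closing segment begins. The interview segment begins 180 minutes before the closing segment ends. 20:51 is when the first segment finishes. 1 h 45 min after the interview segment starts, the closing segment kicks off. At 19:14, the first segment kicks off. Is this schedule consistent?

The closing segment ends at 19:14 − 135 min = 16:59.
The interview segment starts at 16:59 − 180 min = 13:59.
The closing segment starts at 13:59 + 105 min = 15:44.
The first segment ends at 15:44 + 307 min = 20:51.
That matches the stated 20:51, so the schedule is consistent.

Yes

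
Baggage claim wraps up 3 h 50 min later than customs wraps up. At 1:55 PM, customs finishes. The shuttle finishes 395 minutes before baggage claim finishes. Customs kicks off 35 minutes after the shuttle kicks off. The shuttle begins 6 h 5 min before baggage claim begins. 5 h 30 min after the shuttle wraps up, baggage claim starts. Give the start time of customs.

11:10 AM

Baggage claim ends at 1:55 PM + 230 min = 5:45 PM.
The shuttle ends at 5:45 PM − 395 min = 11:10 AM.
Baggage claim starts at 11:10 AM + 330 min = 4:40 PM.
The shuttle starts at 4:40 PM − 365 min = 10:35 AM.
Customs starts at 10:35 AM + 35 min = 11:10 AM.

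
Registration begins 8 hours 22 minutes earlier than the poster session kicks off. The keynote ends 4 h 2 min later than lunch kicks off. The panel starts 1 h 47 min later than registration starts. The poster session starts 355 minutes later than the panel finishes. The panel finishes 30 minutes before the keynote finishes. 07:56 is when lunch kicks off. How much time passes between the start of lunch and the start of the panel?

The keynote ends at 07:56 + 242 min = 11:58.
The panel ends at 11:58 − 30 min = 11:28.
The poster session starts at 11:28 + 355 min = 17:23.
Registration starts at 17:23 − 502 min = 09:01.
The panel starts at 09:01 + 107 min = 10:48.
From 07:56 to 10:48 is 172 minutes.

172 minutes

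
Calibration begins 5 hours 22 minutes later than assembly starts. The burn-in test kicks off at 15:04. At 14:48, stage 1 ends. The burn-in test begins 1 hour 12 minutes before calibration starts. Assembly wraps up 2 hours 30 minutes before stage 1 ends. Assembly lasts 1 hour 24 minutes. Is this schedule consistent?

Yes

Assembly ends at 14:48 − 150 min = 12:18.
Assembly starts at 12:18 − 84 min = 10:54.
Calibration starts at 10:54 + 322 min = 16:16.
The burn-in test starts at 16:16 − 72 min = 15:04.
That matches the stated 15:04, so the schedule is consistent.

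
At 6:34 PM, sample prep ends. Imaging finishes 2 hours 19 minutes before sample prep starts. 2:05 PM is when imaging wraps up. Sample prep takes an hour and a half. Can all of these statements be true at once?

No

Sample prep starts at 6:34 PM − 90 min = 5:04 PM.
Imaging ends at 5:04 PM − 139 min = 2:45 PM.
But imaging is also said to end at 2:05 PM — a 40-minute conflict.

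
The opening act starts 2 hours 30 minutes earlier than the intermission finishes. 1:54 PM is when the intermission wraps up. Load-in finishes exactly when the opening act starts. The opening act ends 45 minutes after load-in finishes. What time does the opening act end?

12:09 PM

The opening act starts at 1:54 PM − 150 min = 11:24 AM.
So load-in ends at 11:24 AM.
The opening act ends at 11:24 AM + 45 min = 12:09 PM.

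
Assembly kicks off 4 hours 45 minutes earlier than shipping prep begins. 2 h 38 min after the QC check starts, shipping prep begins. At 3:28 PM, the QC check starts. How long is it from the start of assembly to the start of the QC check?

Shipping prep starts at 3:28 PM + 158 min = 6:06 PM.
Assembly starts at 6:06 PM − 285 min = 1:21 PM.
From 1:21 PM to 3:28 PM is 127 minutes.

127 minutes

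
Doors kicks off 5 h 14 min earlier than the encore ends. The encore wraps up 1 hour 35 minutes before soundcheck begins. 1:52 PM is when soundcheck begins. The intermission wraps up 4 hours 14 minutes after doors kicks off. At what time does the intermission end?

11:17 AM

The encore ends at 1:52 PM − 95 min = 12:17 PM.
Doors starts at 12:17 PM − 314 min = 7:03 AM.
The intermission ends at 7:03 AM + 254 min = 11:17 AM.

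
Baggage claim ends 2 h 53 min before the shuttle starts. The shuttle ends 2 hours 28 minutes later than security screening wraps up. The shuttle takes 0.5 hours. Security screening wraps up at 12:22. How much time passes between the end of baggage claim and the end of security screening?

The shuttle ends at 12:22 + 148 min = 14:50.
The shuttle starts at 14:50 − 30 min = 14:20.
Baggage claim ends at 14:20 − 173 min = 11:27.
From 11:27 to 12:22 is 55 minutes.

55 minutes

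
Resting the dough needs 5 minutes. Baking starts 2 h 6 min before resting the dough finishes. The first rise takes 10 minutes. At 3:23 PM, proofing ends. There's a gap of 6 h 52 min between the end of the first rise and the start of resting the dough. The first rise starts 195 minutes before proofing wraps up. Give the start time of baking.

The first rise starts at 3:23 PM − 195 min = 12:08 PM.
The first rise ends at 12:08 PM + 10 min = 12:18 PM.
Resting the dough starts at 12:18 PM + 412 min = 7:10 PM.
Resting the dough ends at 7:10 PM + 5 min = 7:15 PM.
Baking starts at 7:15 PM − 126 min = 5:09 PM.

5:09 PM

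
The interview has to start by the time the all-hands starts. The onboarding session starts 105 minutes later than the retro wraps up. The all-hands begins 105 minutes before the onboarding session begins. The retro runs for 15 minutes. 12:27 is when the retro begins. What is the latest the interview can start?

The retro ends at 12:27 + 15 min = 12:42.
The onboarding session starts at 12:42 + 105 min = 14:27.
The all-hands starts at 14:27 − 105 min = 12:42.
The interview is bounded by the all-hands, so the latest it can start is 12:42.

12:42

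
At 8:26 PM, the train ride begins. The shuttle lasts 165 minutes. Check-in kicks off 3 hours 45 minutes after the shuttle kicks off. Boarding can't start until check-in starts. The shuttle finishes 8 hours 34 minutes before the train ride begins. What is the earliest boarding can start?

The shuttle ends at 8:26 PM − 514 min = 11:52 AM.
The shuttle starts at 11:52 AM − 165 min = 9:07 AM.
Check-in starts at 9:07 AM + 225 min = 12:52 PM.
Boarding is bounded by check-in, so the earliest it can start is 12:52 PM.

12:52 PM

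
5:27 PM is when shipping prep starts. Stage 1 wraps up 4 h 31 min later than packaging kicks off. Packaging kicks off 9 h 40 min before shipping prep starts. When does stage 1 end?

Packaging starts at 5:27 PM − 580 min = 7:47 AM.
Stage 1 ends at 7:47 AM + 271 min = 12:18 PM.

12:18 PM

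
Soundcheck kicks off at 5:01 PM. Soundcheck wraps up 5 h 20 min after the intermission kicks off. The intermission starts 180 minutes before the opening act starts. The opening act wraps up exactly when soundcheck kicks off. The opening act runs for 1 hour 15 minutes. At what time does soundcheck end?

The opening act ends at 5:01 PM.
The opening act starts at 5:01 PM − 75 min = 3:46 PM.
The intermission starts at 3:46 PM − 180 min = 12:46 PM.
Soundcheck ends at 12:46 PM + 320 min = 6:06 PM.

6:06 PM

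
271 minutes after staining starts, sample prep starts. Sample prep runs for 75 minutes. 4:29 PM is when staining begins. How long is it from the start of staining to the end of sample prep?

5 h 46 min

Sample prep starts at 4:29 PM + 271 min = 9:00 PM.
Sample prep ends at 9:00 PM + 75 min = 10:15 PM.
From 4:29 PM to 10:15 PM is 5 h 46 min.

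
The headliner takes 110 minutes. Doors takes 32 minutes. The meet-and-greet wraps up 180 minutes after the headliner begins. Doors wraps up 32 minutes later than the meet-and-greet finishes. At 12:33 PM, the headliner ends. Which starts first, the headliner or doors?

the headliner

The headliner starts at 12:33 PM − 110 min = 10:43 AM.
The meet-and-greet ends at 10:43 AM + 180 min = 1:43 PM.
Doors ends at 1:43 PM + 32 min = 2:15 PM.
Doors starts at 2:15 PM − 32 min = 1:43 PM.
The headliner starts at 10:43 AM and doors starts at 1:43 PM, so the headliner is first.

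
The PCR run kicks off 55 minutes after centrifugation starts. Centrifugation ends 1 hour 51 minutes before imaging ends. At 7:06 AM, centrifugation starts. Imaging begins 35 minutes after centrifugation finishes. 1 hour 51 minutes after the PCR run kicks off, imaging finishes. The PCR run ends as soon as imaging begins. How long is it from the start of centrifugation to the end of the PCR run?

1 h 30 min

The PCR run starts at 7:06 AM + 55 min = 8:01 AM.
Imaging ends at 8:01 AM + 111 min = 9:52 AM.
Centrifugation ends at 9:52 AM − 111 min = 8:01 AM.
Imaging starts at 8:01 AM + 35 min = 8:36 AM.
So the PCR run ends at 8:36 AM.
From 7:06 AM to 8:36 AM is 1 h 30 min.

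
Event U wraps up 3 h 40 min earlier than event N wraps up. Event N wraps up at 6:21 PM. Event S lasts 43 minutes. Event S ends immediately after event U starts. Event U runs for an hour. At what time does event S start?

Event U ends at 6:21 PM − 220 min = 2:41 PM.
Event U starts at 2:41 PM − 60 min = 1:41 PM.
So event S ends at 1:41 PM.
Event S starts at 1:41 PM − 43 min = 12:58 PM.

12:58 PM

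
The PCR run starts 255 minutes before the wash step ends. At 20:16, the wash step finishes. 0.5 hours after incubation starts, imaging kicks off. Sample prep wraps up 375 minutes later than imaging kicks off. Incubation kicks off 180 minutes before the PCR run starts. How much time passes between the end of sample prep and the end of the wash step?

The PCR run starts at 20:16 − 255 min = 16:01.
Incubation starts at 16:01 − 180 min = 13:01.
Imaging starts at 13:01 + 30 min = 13:31.
Sample prep ends at 13:31 + 375 min = 19:46.
From 19:46 to 20:16 is 30 minutes.

30 minutes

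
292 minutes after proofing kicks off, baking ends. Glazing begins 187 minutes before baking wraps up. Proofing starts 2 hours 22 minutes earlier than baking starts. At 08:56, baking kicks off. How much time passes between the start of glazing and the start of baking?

Proofing starts at 08:56 − 142 min = 06:34.
Baking ends at 06:34 + 292 min = 11:26.
Glazing starts at 11:26 − 187 min = 08:19.
From 08:19 to 08:56 is 37 minutes.

37 minutes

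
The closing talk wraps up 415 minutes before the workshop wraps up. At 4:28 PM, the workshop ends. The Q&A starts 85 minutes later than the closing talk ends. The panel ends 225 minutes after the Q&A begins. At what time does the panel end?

2:43 PM

The closing talk ends at 4:28 PM − 415 min = 9:33 AM.
The Q&A starts at 9:33 AM + 85 min = 10:58 AM.
The panel ends at 10:58 AM + 225 min = 2:43 PM.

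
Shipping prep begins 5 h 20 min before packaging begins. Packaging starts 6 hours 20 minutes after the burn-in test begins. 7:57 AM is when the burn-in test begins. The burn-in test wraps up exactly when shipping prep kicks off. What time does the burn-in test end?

Packaging starts at 7:57 AM + 380 min = 2:17 PM.
Shipping prep starts at 2:17 PM − 320 min = 8:57 AM.
So the burn-in test ends at 8:57 AM.

8:57 AM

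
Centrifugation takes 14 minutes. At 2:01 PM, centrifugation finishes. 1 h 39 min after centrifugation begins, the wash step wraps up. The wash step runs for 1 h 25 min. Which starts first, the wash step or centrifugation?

centrifugation

Centrifugation starts at 2:01 PM − 14 min = 1:47 PM.
The wash step ends at 1:47 PM + 99 min = 3:26 PM.
The wash step starts at 3:26 PM − 85 min = 2:01 PM.
The wash step starts at 2:01 PM and centrifugation starts at 1:47 PM, so centrifugation is first.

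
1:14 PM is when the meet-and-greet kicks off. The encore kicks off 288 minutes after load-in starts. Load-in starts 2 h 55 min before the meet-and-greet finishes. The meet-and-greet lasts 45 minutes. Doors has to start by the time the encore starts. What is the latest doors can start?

The meet-and-greet ends at 1:14 PM + 45 min = 1:59 PM.
Load-in starts at 1:59 PM − 175 min = 11:04 AM.
The encore starts at 11:04 AM + 288 min = 3:52 PM.
Doors is bounded by the encore, so the latest it can start is 3:52 PM.

3:52 PM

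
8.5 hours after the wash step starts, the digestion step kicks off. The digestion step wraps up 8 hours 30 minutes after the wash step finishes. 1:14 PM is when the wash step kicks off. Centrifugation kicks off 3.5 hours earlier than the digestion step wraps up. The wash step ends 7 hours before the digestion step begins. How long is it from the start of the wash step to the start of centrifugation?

The digestion step starts at 1:14 PM + 510 min = 9:44 PM.
The wash step ends at 9:44 PM − 420 min = 2:44 PM.
The digestion step ends at 2:44 PM + 510 min = 11:14 PM.
Centrifugation starts at 11:14 PM − 210 min = 7:44 PM.
From 1:14 PM to 7:44 PM is 6 hours 30 minutes.

6 hours 30 minutes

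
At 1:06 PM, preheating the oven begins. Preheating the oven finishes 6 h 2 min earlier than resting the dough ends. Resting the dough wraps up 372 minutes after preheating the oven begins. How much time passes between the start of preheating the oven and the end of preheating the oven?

Resting the dough ends at 1:06 PM + 372 min = 7:18 PM.
Preheating the oven ends at 7:18 PM − 362 min = 1:16 PM.
From 1:06 PM to 1:16 PM is 10 minutes.

10 minutes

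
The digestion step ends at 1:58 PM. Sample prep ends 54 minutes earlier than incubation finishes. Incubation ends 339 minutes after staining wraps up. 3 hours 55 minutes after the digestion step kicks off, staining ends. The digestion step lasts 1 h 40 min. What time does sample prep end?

8:58 PM

The digestion step starts at 1:58 PM − 100 min = 12:18 PM.
Staining ends at 12:18 PM + 235 min = 4:13 PM.
Incubation ends at 4:13 PM + 339 min = 9:52 PM.
Sample prep ends at 9:52 PM − 54 min = 8:58 PM.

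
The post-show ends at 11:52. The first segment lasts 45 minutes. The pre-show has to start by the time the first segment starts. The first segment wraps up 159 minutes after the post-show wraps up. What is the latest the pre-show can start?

The first segment ends at 11:52 + 159 min = 14:31.
The first segment starts at 14:31 − 45 min = 13:46.
The pre-show is bounded by the first segment, so the latest it can start is 13:46.

13:46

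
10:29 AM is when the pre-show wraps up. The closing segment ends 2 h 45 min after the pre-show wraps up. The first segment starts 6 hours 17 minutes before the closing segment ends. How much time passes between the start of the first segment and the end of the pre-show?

The closing segment ends at 10:29 AM + 165 min = 1:14 PM.
The first segment starts at 1:14 PM − 377 min = 6:57 AM.
From 6:57 AM to 10:29 AM is 212 minutes.

212 minutes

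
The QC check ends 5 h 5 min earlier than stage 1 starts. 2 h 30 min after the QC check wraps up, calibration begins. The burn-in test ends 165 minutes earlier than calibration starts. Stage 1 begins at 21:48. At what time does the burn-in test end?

16:28

The QC check ends at 21:48 − 305 min = 16:43.
Calibration starts at 16:43 + 150 min = 19:13.
The burn-in test ends at 19:13 − 165 min = 16:28.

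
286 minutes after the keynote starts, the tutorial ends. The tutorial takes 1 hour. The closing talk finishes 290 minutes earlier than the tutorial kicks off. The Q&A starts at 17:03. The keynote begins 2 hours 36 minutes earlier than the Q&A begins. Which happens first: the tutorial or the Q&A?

the Q&A

The keynote starts at 17:03 − 156 min = 14:27.
The tutorial ends at 14:27 + 286 min = 19:13.
The tutorial starts at 19:13 − 60 min = 18:13.
The tutorial starts at 18:13 and the Q&A starts at 17:03, so the Q&A is first.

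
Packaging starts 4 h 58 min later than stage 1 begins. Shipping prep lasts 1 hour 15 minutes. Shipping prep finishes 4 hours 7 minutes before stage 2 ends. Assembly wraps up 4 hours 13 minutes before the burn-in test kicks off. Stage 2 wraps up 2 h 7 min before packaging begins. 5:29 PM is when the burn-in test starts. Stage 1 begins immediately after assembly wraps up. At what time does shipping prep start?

10:45 AM

Assembly ends at 5:29 PM − 253 min = 1:16 PM.
So stage 1 starts at 1:16 PM.
Packaging starts at 1:16 PM + 298 min = 6:14 PM.
Stage 2 ends at 6:14 PM − 127 min = 4:07 PM.
Shipping prep ends at 4:07 PM − 247 min = 12:00 PM.
Shipping prep starts at 12:00 PM − 75 min = 10:45 AM.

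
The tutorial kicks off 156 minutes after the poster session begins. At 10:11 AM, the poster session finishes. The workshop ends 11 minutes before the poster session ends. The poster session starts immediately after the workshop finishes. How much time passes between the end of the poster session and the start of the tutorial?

145 minutes

The workshop ends at 10:11 AM − 11 min = 10:00 AM.
So the poster session starts at 10:00 AM.
The tutorial starts at 10:00 AM + 156 min = 12:36 PM.
From 10:11 AM to 12:36 PM is 145 minutes.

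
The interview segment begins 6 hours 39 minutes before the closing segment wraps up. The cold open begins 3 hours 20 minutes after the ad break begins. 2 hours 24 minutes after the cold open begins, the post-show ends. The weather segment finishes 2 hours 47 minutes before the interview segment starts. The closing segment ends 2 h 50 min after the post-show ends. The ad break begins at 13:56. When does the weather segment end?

13:04

The cold open starts at 13:56 + 200 min = 17:16.
The post-show ends at 17:16 + 144 min = 19:40.
The closing segment ends at 19:40 + 170 min = 22:30.
The interview segment starts at 22:30 − 399 min = 15:51.
The weather segment ends at 15:51 − 167 min = 13:04.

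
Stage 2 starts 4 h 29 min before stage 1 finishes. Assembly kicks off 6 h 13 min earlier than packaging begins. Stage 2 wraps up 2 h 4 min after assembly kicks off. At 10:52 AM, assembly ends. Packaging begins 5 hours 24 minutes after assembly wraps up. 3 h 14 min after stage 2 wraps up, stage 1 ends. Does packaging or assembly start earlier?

assembly

Packaging starts at 10:52 AM + 324 min = 4:16 PM.
Assembly starts at 4:16 PM − 373 min = 10:03 AM.
Packaging starts at 4:16 PM and assembly starts at 10:03 AM, so assembly is first.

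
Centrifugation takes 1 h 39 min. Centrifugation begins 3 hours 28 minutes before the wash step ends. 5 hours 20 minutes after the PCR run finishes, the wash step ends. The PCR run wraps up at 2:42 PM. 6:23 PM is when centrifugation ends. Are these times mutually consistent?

The wash step ends at 2:42 PM + 320 min = 8:02 PM.
Centrifugation starts at 8:02 PM − 208 min = 4:34 PM.
Centrifugation ends at 4:34 PM + 99 min = 6:13 PM.
But centrifugation is also said to end at 6:23 PM — a 10-minute conflict.

No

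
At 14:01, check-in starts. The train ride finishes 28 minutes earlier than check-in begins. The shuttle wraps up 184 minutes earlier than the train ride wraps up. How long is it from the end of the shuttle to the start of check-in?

The train ride ends at 14:01 − 28 min = 13:33.
The shuttle ends at 13:33 − 184 min = 10:29.
From 10:29 to 14:01 is 3 hours 32 minutes.

3 hours 32 minutes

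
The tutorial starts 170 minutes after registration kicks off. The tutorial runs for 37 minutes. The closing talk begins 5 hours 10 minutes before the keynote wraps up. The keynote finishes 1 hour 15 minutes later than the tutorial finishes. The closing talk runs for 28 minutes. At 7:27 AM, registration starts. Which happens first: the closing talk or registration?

the closing talk

The tutorial starts at 7:27 AM + 170 min = 10:17 AM.
The tutorial ends at 10:17 AM + 37 min = 10:54 AM.
The keynote ends at 10:54 AM + 75 min = 12:09 PM.
The closing talk starts at 12:09 PM − 310 min = 6:59 AM.
The closing talk starts at 6:59 AM and registration starts at 7:27 AM, so the closing talk is first.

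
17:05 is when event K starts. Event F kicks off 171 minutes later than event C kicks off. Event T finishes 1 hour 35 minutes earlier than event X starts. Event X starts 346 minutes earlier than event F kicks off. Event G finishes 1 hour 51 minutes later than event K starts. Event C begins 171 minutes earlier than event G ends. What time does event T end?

Event G ends at 17:05 + 111 min = 18:56.
Event C starts at 18:56 − 171 min = 16:05.
Event F starts at 16:05 + 171 min = 18:56.
Event X starts at 18:56 − 346 min = 13:10.
Event T ends at 13:10 − 95 min = 11:35.

11:35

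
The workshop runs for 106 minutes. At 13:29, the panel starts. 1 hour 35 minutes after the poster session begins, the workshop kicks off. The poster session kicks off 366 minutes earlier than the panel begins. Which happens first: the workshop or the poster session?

The poster session starts at 13:29 − 366 min = 07:23.
The workshop starts at 07:23 + 95 min = 08:58.
The workshop starts at 08:58 and the poster session starts at 07:23, so the poster session is first.

the poster session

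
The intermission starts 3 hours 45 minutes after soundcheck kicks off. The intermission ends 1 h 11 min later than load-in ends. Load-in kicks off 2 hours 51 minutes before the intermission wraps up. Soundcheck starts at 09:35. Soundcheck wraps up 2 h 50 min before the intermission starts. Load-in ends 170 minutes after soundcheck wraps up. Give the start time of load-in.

11:40

The intermission starts at 09:35 + 225 min = 13:20.
Soundcheck ends at 13:20 − 170 min = 10:30.
Load-in ends at 10:30 + 170 min = 13:20.
The intermission ends at 13:20 + 71 min = 14:31.
Load-in starts at 14:31 − 171 min = 11:40.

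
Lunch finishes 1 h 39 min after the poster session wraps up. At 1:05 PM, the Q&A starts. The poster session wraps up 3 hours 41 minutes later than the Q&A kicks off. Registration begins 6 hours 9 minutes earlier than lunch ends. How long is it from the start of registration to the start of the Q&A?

The poster session ends at 1:05 PM + 221 min = 4:46 PM.
Lunch ends at 4:46 PM + 99 min = 6:25 PM.
Registration starts at 6:25 PM − 369 min = 12:16 PM.
From 12:16 PM to 1:05 PM is 49 minutes.

49 minutes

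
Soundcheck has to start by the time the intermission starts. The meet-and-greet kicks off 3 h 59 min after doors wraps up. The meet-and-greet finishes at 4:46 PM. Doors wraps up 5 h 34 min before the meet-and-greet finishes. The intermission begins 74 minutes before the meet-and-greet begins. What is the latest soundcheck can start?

Doors ends at 4:46 PM − 334 min = 11:12 AM.
The meet-and-greet starts at 11:12 AM + 239 min = 3:11 PM.
The intermission starts at 3:11 PM − 74 min = 1:57 PM.
Soundcheck is bounded by the intermission, so the latest it can start is 1:57 PM.

1:57 PM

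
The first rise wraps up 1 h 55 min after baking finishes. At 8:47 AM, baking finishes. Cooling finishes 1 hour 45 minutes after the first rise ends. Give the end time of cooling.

The first rise ends at 8:47 AM + 115 min = 10:42 AM.
Cooling ends at 10:42 AM + 105 min = 12:27 PM.

12:27 PM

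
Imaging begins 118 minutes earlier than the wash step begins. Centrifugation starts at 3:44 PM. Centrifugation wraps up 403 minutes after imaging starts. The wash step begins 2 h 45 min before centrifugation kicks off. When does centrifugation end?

The wash step starts at 3:44 PM − 165 min = 12:59 PM.
Imaging starts at 12:59 PM − 118 min = 11:01 AM.
Centrifugation ends at 11:01 AM + 403 min = 5:44 PM.

5:44 PM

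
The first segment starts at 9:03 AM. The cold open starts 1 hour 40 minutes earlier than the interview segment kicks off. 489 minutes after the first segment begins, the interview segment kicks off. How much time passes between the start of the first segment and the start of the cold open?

The interview segment starts at 9:03 AM + 489 min = 5:12 PM.
The cold open starts at 5:12 PM − 100 min = 3:32 PM.
From 9:03 AM to 3:32 PM is 6 h 29 min.

6 h 29 min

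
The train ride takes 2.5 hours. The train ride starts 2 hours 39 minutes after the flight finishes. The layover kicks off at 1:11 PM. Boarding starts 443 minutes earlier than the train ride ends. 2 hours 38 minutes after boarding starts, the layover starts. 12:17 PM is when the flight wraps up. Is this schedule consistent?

No

The train ride starts at 12:17 PM + 159 min = 2:56 PM.
The train ride ends at 2:56 PM + 150 min = 5:26 PM.
Boarding starts at 5:26 PM − 443 min = 10:03 AM.
The layover starts at 10:03 AM + 158 min = 12:41 PM.
But the layover is also said to start at 1:11 PM — a 30-minute conflict.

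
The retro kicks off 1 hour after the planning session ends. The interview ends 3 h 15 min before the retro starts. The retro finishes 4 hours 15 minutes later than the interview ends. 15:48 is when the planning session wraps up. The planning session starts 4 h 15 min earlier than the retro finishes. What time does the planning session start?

The retro starts at 15:48 + 60 min = 16:48.
The interview ends at 16:48 − 195 min = 13:33.
The retro ends at 13:33 + 255 min = 17:48.
The planning session starts at 17:48 − 255 min = 13:33.

13:33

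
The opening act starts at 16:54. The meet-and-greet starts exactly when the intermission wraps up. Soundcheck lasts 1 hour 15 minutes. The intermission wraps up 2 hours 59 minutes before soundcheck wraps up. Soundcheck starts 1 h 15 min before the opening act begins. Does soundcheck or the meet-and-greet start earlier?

the meet-and-greet

Soundcheck starts at 16:54 − 75 min = 15:39.
Soundcheck ends at 15:39 + 75 min = 16:54.
The intermission ends at 16:54 − 179 min = 13:55.
So the meet-and-greet starts at 13:55.
Soundcheck starts at 15:39 and the meet-and-greet starts at 13:55, so the meet-and-greet is first.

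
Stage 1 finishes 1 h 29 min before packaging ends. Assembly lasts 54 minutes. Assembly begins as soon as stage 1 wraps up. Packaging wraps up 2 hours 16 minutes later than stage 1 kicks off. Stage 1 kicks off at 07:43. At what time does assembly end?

Packaging ends at 07:43 + 136 min = 09:59.
Stage 1 ends at 09:59 − 89 min = 08:30.
So assembly starts at 08:30.
Assembly ends at 08:30 + 54 min = 09:24.

09:24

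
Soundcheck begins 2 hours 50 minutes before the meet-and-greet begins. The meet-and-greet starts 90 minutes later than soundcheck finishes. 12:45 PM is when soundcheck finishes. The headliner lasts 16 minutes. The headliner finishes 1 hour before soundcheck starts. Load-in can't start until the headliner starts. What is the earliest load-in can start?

The meet-and-greet starts at 12:45 PM + 90 min = 2:15 PM.
Soundcheck starts at 2:15 PM − 170 min = 11:25 AM.
The headliner ends at 11:25 AM − 60 min = 10:25 AM.
The headliner starts at 10:25 AM − 16 min = 10:09 AM.
Load-in is bounded by the headliner, so the earliest it can start is 10:09 AM.

10:09 AM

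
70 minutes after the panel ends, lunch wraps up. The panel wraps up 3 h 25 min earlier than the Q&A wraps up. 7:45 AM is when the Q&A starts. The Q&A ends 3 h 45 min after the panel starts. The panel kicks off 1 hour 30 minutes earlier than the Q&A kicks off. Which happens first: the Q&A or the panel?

the panel

The panel starts at 7:45 AM − 90 min = 6:15 AM.
The Q&A starts at 7:45 AM and the panel starts at 6:15 AM, so the panel is first.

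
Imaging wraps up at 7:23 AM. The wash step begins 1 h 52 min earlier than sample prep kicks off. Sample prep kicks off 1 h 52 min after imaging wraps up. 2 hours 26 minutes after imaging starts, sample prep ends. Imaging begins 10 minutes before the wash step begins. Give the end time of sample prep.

Sample prep starts at 7:23 AM + 112 min = 9:15 AM.
The wash step starts at 9:15 AM − 112 min = 7:23 AM.
Imaging starts at 7:23 AM − 10 min = 7:13 AM.
Sample prep ends at 7:13 AM + 146 min = 9:39 AM.

9:39 AM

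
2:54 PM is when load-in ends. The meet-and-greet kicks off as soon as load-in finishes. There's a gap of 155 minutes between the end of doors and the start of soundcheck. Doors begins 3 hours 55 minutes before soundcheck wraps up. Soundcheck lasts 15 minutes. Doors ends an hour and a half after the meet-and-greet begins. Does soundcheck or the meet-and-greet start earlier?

the meet-and-greet

The meet-and-greet starts at 2:54 PM.
Doors ends at 2:54 PM + 90 min = 4:24 PM.
Soundcheck starts at 4:24 PM + 155 min = 6:59 PM.
Soundcheck starts at 6:59 PM and the meet-and-greet starts at 2:54 PM, so the meet-and-greet is first.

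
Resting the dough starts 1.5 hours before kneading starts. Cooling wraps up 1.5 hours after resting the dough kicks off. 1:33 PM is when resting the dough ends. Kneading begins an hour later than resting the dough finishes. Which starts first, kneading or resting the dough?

Kneading starts at 1:33 PM + 60 min = 2:33 PM.
Resting the dough starts at 2:33 PM − 90 min = 1:03 PM.
Kneading starts at 2:33 PM and resting the dough starts at 1:03 PM, so resting the dough is first.

resting the dough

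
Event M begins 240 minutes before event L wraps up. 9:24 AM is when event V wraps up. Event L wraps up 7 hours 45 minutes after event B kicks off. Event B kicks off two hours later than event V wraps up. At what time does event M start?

Event B starts at 9:24 AM + 120 min = 11:24 AM.
Event L ends at 11:24 AM + 465 min = 7:09 PM.
Event M starts at 7:09 PM − 240 min = 3:09 PM.

3:09 PM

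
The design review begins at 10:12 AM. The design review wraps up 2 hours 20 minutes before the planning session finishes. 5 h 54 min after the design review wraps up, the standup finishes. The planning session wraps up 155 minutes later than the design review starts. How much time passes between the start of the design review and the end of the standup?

6 hours 9 minutes

The planning session ends at 10:12 AM + 155 min = 12:47 PM.
The design review ends at 12:47 PM − 140 min = 10:27 AM.
The standup ends at 10:27 AM + 354 min = 4:21 PM.
From 10:12 AM to 4:21 PM is 6 hours 9 minutes.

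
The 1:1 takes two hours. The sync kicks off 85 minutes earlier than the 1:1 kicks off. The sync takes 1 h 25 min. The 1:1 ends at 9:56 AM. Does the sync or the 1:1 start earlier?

The 1:1 starts at 9:56 AM − 120 min = 7:56 AM.
The sync starts at 7:56 AM − 85 min = 6:31 AM.
The sync starts at 6:31 AM and the 1:1 starts at 7:56 AM, so the sync is first.

the sync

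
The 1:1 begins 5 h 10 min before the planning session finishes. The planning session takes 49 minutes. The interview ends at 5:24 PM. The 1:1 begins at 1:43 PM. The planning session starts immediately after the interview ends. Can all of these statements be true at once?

The planning session starts at 5:24 PM.
The planning session ends at 5:24 PM + 49 min = 6:13 PM.
The 1:1 starts at 6:13 PM − 310 min = 1:03 PM.
But the 1:1 is also said to start at 1:43 PM — a 40-minute conflict.

No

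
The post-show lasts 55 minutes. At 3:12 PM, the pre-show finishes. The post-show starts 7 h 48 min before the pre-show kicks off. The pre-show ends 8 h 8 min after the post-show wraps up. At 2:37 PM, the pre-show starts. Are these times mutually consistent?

No

The post-show starts at 2:37 PM − 468 min = 6:49 AM.
The post-show ends at 6:49 AM + 55 min = 7:44 AM.
The pre-show ends at 7:44 AM + 488 min = 3:52 PM.
But the pre-show is also said to end at 3:12 PM — a 40-minute conflict.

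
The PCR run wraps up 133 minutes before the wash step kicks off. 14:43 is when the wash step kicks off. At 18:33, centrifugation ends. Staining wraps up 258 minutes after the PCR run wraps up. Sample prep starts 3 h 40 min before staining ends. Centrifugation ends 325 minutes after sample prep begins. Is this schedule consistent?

Yes

The PCR run ends at 14:43 − 133 min = 12:30.
Staining ends at 12:30 + 258 min = 16:48.
Sample prep starts at 16:48 − 220 min = 13:08.
Centrifugation ends at 13:08 + 325 min = 18:33.
That matches the stated 18:33, so the schedule is consistent.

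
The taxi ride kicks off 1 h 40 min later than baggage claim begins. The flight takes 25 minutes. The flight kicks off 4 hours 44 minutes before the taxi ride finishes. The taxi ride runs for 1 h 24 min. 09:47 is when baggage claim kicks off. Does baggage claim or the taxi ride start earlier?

baggage claim

The taxi ride starts at 09:47 + 100 min = 11:27.
Baggage claim starts at 09:47 and the taxi ride starts at 11:27, so baggage claim is first.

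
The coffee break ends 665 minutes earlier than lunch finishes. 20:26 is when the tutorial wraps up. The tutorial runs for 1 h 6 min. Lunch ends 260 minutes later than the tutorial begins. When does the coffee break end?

12:35

The tutorial starts at 20:26 − 66 min = 19:20.
Lunch ends at 19:20 + 260 min = 23:40.
The coffee break ends at 23:40 − 665 min = 12:35.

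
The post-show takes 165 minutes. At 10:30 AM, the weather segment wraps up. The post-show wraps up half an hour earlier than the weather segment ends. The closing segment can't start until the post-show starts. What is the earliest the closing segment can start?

The post-show ends at 10:30 AM − 30 min = 10:00 AM.
The post-show starts at 10:00 AM − 165 min = 7:15 AM.
The closing segment is bounded by the post-show, so the earliest it can start is 7:15 AM.

7:15 AM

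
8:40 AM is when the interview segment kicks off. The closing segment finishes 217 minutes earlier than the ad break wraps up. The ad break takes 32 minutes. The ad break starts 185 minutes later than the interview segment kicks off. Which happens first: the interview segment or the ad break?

the interview segment

The ad break starts at 8:40 AM + 185 min = 11:45 AM.
The interview segment starts at 8:40 AM and the ad break starts at 11:45 AM, so the interview segment is first.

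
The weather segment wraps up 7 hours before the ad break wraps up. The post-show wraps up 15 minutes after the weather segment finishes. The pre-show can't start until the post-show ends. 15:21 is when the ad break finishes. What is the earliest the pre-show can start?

08:36

The weather segment ends at 15:21 − 420 min = 08:21.
The post-show ends at 08:21 + 15 min = 08:36.
The pre-show is bounded by the post-show, so the earliest it can start is 08:36.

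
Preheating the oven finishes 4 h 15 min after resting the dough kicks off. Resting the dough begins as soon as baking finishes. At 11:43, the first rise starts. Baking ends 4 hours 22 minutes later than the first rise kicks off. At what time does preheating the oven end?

20:20

Baking ends at 11:43 + 262 min = 16:05.
So resting the dough starts at 16:05.
Preheating the oven ends at 16:05 + 255 min = 20:20.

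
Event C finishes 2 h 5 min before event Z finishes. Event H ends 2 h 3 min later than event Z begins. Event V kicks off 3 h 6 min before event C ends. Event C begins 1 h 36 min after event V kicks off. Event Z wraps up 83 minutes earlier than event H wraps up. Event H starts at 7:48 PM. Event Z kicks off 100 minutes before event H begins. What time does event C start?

3:13 PM

Event Z starts at 7:48 PM − 100 min = 6:08 PM.
Event H ends at 6:08 PM + 123 min = 8:11 PM.
Event Z ends at 8:11 PM − 83 min = 6:48 PM.
Event C ends at 6:48 PM − 125 min = 4:43 PM.
Event V starts at 4:43 PM − 186 min = 1:37 PM.
Event C starts at 1:37 PM + 96 min = 3:13 PM.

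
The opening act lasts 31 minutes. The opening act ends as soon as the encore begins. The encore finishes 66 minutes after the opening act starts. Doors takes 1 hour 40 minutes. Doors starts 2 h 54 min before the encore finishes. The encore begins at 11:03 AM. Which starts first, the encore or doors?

doors

The opening act ends at 11:03 AM.
The opening act starts at 11:03 AM − 31 min = 10:32 AM.
The encore ends at 10:32 AM + 66 min = 11:38 AM.
Doors starts at 11:38 AM − 174 min = 8:44 AM.
The encore starts at 11:03 AM and doors starts at 8:44 AM, so doors is first.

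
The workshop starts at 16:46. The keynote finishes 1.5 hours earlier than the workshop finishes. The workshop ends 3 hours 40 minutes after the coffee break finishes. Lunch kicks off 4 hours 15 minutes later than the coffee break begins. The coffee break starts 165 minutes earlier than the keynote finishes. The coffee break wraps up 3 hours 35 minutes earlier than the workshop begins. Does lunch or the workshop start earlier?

the workshop

The coffee break ends at 16:46 − 215 min = 13:11.
The workshop ends at 13:11 + 220 min = 16:51.
The keynote ends at 16:51 − 90 min = 15:21.
The coffee break starts at 15:21 − 165 min = 12:36.
Lunch starts at 12:36 + 255 min = 16:51.
Lunch starts at 16:51 and the workshop starts at 16:46, so the workshop is first.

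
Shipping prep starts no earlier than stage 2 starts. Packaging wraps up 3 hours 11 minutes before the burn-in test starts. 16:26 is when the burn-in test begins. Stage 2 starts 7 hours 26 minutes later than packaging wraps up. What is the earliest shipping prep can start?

Packaging ends at 16:26 − 191 min = 13:15.
Stage 2 starts at 13:15 + 446 min = 20:41.
Shipping prep is bounded by stage 2, so the earliest it can start is 20:41.

20:41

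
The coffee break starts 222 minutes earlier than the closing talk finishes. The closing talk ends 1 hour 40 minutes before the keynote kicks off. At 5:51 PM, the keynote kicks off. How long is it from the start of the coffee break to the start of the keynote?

322 minutes

The closing talk ends at 5:51 PM − 100 min = 4:11 PM.
The coffee break starts at 4:11 PM − 222 min = 12:29 PM.
From 12:29 PM to 5:51 PM is 322 minutes.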